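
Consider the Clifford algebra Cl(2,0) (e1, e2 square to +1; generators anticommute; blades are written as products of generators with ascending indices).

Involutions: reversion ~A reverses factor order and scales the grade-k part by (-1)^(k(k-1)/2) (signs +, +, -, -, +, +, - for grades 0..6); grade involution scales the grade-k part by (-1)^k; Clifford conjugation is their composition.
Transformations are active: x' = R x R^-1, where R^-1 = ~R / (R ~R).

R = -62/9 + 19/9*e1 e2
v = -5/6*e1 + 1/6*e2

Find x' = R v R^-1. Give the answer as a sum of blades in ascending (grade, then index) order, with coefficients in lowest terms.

~R = -62/9 - 19/9*e1 e2, and R ~R = 4205/81, so R^-1 = ~R / (4205/81).
R v = 329/54*e1 + 11/18*e2
Answer: -19771/25230*e1 - 8297/25230*e2


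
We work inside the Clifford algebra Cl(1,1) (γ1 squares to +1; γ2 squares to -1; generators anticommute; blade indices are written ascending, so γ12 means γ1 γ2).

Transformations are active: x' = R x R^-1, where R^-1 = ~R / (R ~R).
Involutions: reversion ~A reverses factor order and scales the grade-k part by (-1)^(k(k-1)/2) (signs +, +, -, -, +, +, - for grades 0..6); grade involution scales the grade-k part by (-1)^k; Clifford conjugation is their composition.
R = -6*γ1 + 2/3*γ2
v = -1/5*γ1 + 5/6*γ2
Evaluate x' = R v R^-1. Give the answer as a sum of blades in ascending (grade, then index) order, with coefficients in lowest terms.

~R = -6*γ1 + 2/3*γ2, and R ~R = 320/9, so R^-1 = ~R / (320/9).
R v = 29/45 - 73/15*γ12
Answer: -7/400*γ1 - 971/1200*γ2


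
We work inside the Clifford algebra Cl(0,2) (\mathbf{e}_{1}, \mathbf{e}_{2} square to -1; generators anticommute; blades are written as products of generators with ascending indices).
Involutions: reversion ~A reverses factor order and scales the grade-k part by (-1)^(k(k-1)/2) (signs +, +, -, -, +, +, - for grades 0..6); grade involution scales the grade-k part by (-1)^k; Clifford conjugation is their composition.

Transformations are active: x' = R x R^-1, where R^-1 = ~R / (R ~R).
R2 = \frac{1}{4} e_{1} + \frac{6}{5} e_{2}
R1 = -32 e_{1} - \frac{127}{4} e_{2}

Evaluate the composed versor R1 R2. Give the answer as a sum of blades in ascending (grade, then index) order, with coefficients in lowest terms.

Distribute over the terms of R1 (each basis-blade product reordered to ascending indices, repeated generators contracted through their squares):
(-32 e_{1}) R2 = 8 - \frac{192}{5} e_{1} e_{2}
(-\frac{127}{4} e_{2}) R2 = \frac{381}{10} + \frac{127}{16} e_{1} e_{2}
Summing the partial products and collecting blades:
Answer: \frac{461}{10} - \frac{2437}{80} e_{1} e_{2}


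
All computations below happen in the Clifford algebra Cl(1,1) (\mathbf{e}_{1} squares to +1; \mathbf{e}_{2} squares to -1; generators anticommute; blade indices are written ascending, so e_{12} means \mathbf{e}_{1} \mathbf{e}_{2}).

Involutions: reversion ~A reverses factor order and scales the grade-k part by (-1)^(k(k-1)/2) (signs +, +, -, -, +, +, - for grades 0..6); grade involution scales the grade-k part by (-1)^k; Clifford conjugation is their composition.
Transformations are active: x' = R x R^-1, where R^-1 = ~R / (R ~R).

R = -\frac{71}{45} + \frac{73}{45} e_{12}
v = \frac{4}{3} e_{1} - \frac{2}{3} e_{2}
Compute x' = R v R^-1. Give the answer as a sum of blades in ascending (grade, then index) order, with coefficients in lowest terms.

~R = -\frac{71}{45} - \frac{73}{45} e_{12}, and R ~R = -\frac{32}{225}, so R^-1 = ~R / (-\frac{32}{225}).
R v = -\frac{46}{45} e_{1} - \frac{10}{9} e_{2}
Answer: -\frac{1729}{72} e_{1} - \frac{1727}{72} e_{2}


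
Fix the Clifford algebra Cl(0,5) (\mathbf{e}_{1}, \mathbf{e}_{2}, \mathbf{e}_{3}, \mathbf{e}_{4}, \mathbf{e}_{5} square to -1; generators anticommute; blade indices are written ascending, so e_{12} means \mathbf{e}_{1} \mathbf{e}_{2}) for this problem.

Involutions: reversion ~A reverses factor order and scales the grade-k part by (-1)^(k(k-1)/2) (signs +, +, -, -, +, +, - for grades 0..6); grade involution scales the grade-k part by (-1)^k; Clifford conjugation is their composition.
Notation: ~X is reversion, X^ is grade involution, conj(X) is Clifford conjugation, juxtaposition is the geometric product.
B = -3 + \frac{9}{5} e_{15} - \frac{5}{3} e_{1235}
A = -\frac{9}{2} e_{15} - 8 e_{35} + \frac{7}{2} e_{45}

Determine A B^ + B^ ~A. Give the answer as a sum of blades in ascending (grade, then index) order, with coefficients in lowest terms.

first term: \frac{81}{10} - \frac{40}{3} e_{12} + \frac{72}{5} e_{13} - \frac{63}{10} e_{14} + \frac{27}{2} e_{15} - \frac{15}{2} e_{23} + 24 e_{35} - \frac{21}{2} e_{45} + \frac{35}{6} e_{1234}
second term: -\frac{81}{10} + \frac{40}{3} e_{12} + \frac{72}{5} e_{13} - \frac{63}{10} e_{14} - \frac{27}{2} e_{15} + \frac{15}{2} e_{23} - 24 e_{35} + \frac{21}{2} e_{45} + \frac{35}{6} e_{1234}
Answer: \frac{144}{5} e_{13} - \frac{63}{5} e_{14} + \frac{35}{3} e_{1234}


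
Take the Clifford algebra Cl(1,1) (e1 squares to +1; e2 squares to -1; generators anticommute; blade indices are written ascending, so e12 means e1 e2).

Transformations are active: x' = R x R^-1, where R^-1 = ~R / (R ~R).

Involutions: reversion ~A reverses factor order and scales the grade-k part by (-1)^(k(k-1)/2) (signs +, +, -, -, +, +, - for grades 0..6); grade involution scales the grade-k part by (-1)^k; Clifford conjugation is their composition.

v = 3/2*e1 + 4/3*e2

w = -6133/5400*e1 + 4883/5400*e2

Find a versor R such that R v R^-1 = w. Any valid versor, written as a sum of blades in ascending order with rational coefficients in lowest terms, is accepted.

Sketch: the shared square 17/36 makes R = v + w = 1967/5400*e1 + 12083/5400*e2 the natural versor; its sandwich fixes that direction, negates (v - w)/2, and sends v to w.
Answer: 1967/5400*e1 + 12083/5400*e2


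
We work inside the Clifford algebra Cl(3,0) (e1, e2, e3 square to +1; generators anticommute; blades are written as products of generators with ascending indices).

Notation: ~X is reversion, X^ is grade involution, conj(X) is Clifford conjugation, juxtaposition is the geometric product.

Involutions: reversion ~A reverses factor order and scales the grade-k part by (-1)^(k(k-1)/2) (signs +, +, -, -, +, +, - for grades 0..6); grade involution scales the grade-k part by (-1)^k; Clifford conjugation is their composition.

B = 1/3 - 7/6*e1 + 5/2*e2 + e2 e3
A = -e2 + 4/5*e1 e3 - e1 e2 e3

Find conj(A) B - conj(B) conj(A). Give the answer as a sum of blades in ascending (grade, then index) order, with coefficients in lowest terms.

first term: 5/2 + e1 + 1/3*e2 + 1/15*e3 + 59/30*e1 e2 + 67/30*e1 e3 + 7/6*e2 e3 + 5/3*e1 e2 e3
second term: -5/2 - e1 + 1/3*e2 + 1/15*e3 + 59/30*e1 e2 - 83/30*e1 e3 - 7/6*e2 e3 - 7/3*e1 e2 e3
Answer: 5 + 2*e1 + 5*e1 e3 + 7/3*e2 e3 + 4*e1 e2 e3


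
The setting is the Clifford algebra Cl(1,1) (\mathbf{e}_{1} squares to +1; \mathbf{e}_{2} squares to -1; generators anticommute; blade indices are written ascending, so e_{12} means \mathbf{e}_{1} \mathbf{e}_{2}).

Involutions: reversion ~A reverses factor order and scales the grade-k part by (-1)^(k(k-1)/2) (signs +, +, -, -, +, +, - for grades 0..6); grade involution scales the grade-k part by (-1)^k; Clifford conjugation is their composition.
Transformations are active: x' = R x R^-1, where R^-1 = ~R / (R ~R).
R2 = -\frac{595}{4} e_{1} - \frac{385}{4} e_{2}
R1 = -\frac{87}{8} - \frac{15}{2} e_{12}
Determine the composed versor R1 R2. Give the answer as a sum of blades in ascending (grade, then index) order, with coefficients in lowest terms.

Distribute over the terms of R1 (each basis-blade product reordered to ascending indices, repeated generators contracted through their squares):
(-\frac{87}{8}) R2 = \frac{51765}{32} e_{1} + \frac{33495}{32} e_{2}
(-\frac{15}{2} e_{12}) R2 = -\frac{5775}{8} e_{1} - \frac{8925}{8} e_{2}
Summing the partial products and collecting blades:
Answer: \frac{28665}{32} e_{1} - \frac{2205}{32} e_{2}


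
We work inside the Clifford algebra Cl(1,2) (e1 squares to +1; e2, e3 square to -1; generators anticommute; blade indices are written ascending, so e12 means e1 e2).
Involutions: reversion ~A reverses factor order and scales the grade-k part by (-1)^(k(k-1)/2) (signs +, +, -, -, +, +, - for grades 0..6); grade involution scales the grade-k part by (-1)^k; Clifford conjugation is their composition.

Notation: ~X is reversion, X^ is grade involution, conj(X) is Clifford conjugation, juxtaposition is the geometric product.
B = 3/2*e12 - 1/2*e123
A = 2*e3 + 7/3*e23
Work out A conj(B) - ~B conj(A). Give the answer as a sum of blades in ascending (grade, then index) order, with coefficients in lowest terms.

first term: 7/6*e1 + e12 - 7/2*e13 - 3*e123
second term: 7/6*e1 + e12 - 7/2*e13 + 3*e123
Answer: -6*e123


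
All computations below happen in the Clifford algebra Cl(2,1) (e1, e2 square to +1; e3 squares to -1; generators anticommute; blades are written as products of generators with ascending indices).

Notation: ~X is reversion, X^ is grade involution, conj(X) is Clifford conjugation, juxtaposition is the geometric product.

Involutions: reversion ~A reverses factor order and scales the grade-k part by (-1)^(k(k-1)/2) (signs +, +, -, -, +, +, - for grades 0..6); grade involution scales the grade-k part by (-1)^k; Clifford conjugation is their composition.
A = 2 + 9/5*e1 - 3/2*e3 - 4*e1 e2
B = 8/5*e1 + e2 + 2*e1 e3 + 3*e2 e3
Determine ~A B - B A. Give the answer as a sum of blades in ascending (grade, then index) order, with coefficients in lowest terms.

first term: 72/25 + 21/5*e1 - 89/10*e2 + 18/5*e3 + 9/5*e1 e2 + 92/5*e1 e3 - 1/2*e2 e3 + 27/5*e1 e2 e3
second term: 72/25 + 51/5*e1 + 1/10*e2 - 18/5*e3 - 9/5*e1 e2 + 68/5*e1 e3 - 7/2*e2 e3 + 27/5*e1 e2 e3
Answer: -6*e1 - 9*e2 + 36/5*e3 + 18/5*e1 e2 + 24/5*e1 e3 + 3*e2 e3


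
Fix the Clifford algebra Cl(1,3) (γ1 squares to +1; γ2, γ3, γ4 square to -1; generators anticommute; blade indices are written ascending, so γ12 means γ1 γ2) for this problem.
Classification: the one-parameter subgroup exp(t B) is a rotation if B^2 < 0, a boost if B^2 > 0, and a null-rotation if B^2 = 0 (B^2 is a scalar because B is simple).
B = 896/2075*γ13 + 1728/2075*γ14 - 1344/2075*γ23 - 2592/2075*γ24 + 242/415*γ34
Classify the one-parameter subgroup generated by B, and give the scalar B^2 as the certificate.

B^2 term by term: the squares give (896/2075)^2*(γ13)^2 + (1728/2075)^2*(γ14)^2 + (-1344/2075)^2*(γ23)^2 + (-2592/2075)^2*(γ24)^2 + (242/415)^2*(γ34)^2 = 802816/4305625*(+1) + 2985984/4305625*(+1) + 1806336/4305625*(-1) + 6718464/4305625*(-1) + 58564/172225*(-1) = -36/25 (each basis 2-blade squares to minus the product of its generators' squares); cross terms between blades sharing an index anticommute and cancel; the commuting (index-disjoint) pairs give grade-4 terms 2*c*c'*(blade product), which cancel blade by blade — γ1234: 4644864/4305625 - 4644864/4305625 = 0 — confirming B is simple. So B^2 = -36/25.
Answer: rotation, certificate B^2 = -36/25. The scalar -36/25 is the complete invariant here: its sign names the subgroup type.


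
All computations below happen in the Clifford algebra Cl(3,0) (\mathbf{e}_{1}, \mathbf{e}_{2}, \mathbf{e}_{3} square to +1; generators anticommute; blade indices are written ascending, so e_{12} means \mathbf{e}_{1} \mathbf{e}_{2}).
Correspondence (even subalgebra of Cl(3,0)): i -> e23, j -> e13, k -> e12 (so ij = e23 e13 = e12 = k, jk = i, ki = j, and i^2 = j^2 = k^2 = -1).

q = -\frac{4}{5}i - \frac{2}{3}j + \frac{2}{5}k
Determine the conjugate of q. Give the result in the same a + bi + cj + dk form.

In blades: q = \frac{2}{5} e_{12} - \frac{2}{3} e_{13} - \frac{4}{5} e_{23}.
Quaternion conjugation is reversion on the even subalgebra: the scalar is fixed and every grade-2 blade flips sign, giving -\frac{2}{5} e_{12} + \frac{2}{3} e_{13} + \frac{4}{5} e_{23}; translating back:
Answer: \frac{4}{5}i + \frac{2}{3}j - \frac{2}{5}k


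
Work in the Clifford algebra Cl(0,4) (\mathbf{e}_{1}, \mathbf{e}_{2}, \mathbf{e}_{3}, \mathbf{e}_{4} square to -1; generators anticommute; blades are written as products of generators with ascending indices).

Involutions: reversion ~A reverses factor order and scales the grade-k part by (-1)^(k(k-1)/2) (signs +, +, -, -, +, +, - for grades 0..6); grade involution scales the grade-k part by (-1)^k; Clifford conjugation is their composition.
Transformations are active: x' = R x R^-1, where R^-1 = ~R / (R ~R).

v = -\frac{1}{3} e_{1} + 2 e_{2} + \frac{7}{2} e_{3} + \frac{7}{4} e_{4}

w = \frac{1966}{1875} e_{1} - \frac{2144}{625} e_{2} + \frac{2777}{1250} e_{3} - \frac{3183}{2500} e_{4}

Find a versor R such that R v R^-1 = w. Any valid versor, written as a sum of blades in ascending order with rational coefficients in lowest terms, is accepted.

The midline construction: v and w both square to -\frac{2797}{144}, so reflecting in their sum \frac{447}{625} e_{1} - \frac{894}{625} e_{2} + \frac{3576}{625} e_{3} + \frac{298}{625} e_{4} exchanges them.
Answer: \frac{447}{625} e_{1} - \frac{894}{625} e_{2} + \frac{3576}{625} e_{3} + \frac{298}{625} e_{4}


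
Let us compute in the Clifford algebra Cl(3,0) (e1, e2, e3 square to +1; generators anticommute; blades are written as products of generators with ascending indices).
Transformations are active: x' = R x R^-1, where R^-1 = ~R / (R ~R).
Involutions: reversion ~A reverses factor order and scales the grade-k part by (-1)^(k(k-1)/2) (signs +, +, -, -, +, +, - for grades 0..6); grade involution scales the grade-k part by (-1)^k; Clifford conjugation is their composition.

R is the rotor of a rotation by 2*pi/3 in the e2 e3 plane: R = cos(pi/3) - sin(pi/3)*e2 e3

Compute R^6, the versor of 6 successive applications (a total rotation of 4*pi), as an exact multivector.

Because a rotor carries half the rotation angle, composing 6 copies of this e2 e3-plane rotor multiplies the phase: 6*(pi/3) = 2*pi, hence R^6 = cos(2*pi) - sin(2*pi)*e2 e3.
cos(2*pi) = 1 and sin(2*pi) = 0, so R^6 = 1. The total rotation 4*pi is 2 full turns, so every vector returns to itself, yet the rotor is +1, back on the identity sheet (an even number of 2*pi turns).
Answer: 1


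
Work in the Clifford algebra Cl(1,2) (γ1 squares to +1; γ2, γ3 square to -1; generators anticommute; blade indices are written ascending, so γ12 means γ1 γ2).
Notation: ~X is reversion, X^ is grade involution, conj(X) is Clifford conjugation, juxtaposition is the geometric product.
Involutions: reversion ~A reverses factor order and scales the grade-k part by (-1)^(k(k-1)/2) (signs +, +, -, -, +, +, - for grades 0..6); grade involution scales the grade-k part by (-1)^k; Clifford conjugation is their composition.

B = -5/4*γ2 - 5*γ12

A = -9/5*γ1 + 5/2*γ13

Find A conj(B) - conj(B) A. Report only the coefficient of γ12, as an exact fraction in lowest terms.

first term: -9*γ2 - 9/4*γ12 + 25/2*γ23 - 25/8*γ123
second term: 9*γ2 + 9/4*γ12 - 25/2*γ23 - 25/8*γ123
Answer: -9/2


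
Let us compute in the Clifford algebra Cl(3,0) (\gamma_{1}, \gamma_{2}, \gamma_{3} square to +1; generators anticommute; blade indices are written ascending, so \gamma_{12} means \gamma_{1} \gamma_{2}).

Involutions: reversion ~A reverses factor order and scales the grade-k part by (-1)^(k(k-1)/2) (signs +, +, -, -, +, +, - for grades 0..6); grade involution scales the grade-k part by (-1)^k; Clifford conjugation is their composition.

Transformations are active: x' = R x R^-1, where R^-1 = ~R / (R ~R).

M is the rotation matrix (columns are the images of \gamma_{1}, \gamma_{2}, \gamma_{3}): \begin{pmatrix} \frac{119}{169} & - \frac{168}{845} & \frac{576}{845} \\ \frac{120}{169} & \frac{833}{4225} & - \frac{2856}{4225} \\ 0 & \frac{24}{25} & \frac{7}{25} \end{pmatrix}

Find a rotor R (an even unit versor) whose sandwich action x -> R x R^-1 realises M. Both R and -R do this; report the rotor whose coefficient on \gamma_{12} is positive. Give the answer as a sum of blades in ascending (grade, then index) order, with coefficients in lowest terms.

Method: write R = a + b12*\gamma_{12} + b13*\gamma_{13} + b23*\gamma_{23} with a^2 + b12^2 + b13^2 + b23^2 = 1 (so R^-1 = ~R). Expanding the columns R e_j ~R gives tr M = 4a^2 - 1 and, from the antisymmetric part, M21 - M12 = -4a*b12, M13 - M31 = 4a*b13, M32 - M23 = -4a*b23.
Here tr M = \frac{4991}{4225}, so a^2 = (1 + tr M)/4 = \frac{2304}{4225} and a = ±\frac{48}{65}. Taking a = \frac{48}{65}: M21 - M12 = \frac{768}{845}, M13 - M31 = \frac{576}{845}, M32 - M23 = \frac{6912}{4225}, giving b12 = -\frac{4}{13}, b13 = \frac{3}{13}, b23 = -\frac{36}{65}, i.e. R = \frac{48}{65} - \frac{4}{13} \gamma_{12} + \frac{3}{13} \gamma_{13} - \frac{36}{65} \gamma_{23}.
Its \gamma_{12} coefficient is negative, so report the other preimage -R.
Answer: -\frac{48}{65} + \frac{4}{13} \gamma_{12} - \frac{3}{13} \gamma_{13} + \frac{36}{65} \gamma_{23}. Why the constraint matters: R and -R act identically through the sandwich — M has trace \frac{4991}{4225} either way — so only the sign condition on \gamma_{12} picks one of the two preimages.


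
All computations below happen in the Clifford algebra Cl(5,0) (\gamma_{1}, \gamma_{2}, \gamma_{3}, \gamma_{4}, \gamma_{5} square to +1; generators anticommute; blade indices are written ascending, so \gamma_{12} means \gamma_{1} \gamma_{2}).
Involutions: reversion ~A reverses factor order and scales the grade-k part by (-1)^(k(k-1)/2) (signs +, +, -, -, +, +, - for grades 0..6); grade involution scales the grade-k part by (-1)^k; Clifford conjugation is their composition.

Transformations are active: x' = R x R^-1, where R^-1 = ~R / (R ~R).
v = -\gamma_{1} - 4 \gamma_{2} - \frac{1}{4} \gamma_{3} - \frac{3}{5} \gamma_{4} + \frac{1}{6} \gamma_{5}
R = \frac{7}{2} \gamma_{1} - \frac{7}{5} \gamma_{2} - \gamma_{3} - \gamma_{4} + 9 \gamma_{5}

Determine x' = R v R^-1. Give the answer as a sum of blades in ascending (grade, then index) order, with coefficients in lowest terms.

~R = \frac{7}{2} \gamma_{1} - \frac{7}{5} \gamma_{2} - \gamma_{3} - \gamma_{4} + 9 \gamma_{5}, and R ~R = \frac{9721}{100}, so R^-1 = ~R / (\frac{9721}{100}).
R v = \frac{89}{20} - \frac{77}{5} \gamma_{12} - \frac{15}{8} \gamma_{13} - \frac{31}{10} \gamma_{14} + \frac{115}{12} \gamma_{15} - \frac{73}{20} \gamma_{23} - \frac{79}{25} \gamma_{24} + \frac{1073}{30} \gamma_{25} + \frac{7}{20} \gamma_{34} + \frac{25}{12} \gamma_{35} + \frac{157}{30} \gamma_{45}
Answer: \frac{12836}{9721} \gamma_{1} + \frac{37638}{9721} \gamma_{2} + \frac{6161}{38884} \gamma_{3} + \frac{24713}{48605} \gamma_{4} + \frac{38339}{58326} \gamma_{5}


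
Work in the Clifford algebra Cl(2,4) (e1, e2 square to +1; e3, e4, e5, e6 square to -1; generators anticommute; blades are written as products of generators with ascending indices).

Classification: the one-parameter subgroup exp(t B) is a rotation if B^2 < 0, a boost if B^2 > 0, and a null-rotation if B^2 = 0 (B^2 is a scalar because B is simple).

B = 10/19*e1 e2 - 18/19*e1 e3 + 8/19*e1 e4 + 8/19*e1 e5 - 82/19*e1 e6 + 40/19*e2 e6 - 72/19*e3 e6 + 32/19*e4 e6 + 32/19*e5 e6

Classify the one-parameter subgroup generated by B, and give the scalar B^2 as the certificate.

B^2 term by term: the squares give (10/19)^2*(e1 e2)^2 + (-18/19)^2*(e1 e3)^2 + (8/19)^2*(e1 e4)^2 + (8/19)^2*(e1 e5)^2 + (-82/19)^2*(e1 e6)^2 + (40/19)^2*(e2 e6)^2 + (-72/19)^2*(e3 e6)^2 + (32/19)^2*(e4 e6)^2 + (32/19)^2*(e5 e6)^2 = 100/361*(-1) + 324/361*(+1) + 64/361*(+1) + 64/361*(+1) + 6724/361*(+1) + 1600/361*(+1) + 5184/361*(-1) + 1024/361*(-1) + 1024/361*(-1) = 4 (each basis 2-blade squares to minus the product of its generators' squares); cross terms between blades sharing an index anticommute and cancel; the commuting (index-disjoint) pairs give grade-4 terms 2*c*c'*(blade product), which cancel blade by blade — e1 e2 e3 e6: -1440/361 + 1440/361 = 0; e1 e2 e4 e6: 640/361 - 640/361 = 0; e1 e2 e5 e6: 640/361 - 640/361 = 0; e1 e3 e4 e6: -1152/361 + 1152/361 = 0; e1 e3 e5 e6: -1152/361 + 1152/361 = 0; e1 e4 e5 e6: 512/361 - 512/361 = 0 — confirming B is simple. So B^2 = 4.
Answer: boost, certificate B^2 = 4. Check the certificate: B^2 = 4, and that sign is decisive whatever form B takes.


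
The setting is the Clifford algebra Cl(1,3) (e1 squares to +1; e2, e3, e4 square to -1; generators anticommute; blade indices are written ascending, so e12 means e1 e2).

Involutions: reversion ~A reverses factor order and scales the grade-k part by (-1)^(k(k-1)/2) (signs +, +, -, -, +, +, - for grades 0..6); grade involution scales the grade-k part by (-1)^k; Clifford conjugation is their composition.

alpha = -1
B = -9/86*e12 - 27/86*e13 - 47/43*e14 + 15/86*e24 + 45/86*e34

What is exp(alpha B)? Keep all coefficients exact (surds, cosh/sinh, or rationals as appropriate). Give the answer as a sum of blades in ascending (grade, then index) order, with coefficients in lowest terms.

B^2 term by term: the squares give (-9/86)^2*(e12)^2 + (-27/86)^2*(e13)^2 + (-47/43)^2*(e14)^2 + (15/86)^2*(e24)^2 + (45/86)^2*(e34)^2 = 81/7396*(+1) + 729/7396*(+1) + 2209/1849*(+1) + 225/7396*(-1) + 2025/7396*(-1) = 1 (each basis 2-blade squares to minus the product of its generators' squares); cross terms between blades sharing an index anticommute and cancel; the commuting (index-disjoint) pairs give grade-4 terms 2*c*c'*(blade product), which cancel blade by blade — e1234: -405/3698 + 405/3698 = 0 — confirming B is simple. So B^2 = 1.
B^2 = 1 — since the square is positive, the closed form is hyperbolic: l = 1, alpha*l = -1, so exp(alpha B) = cosh(-1) + (sinh(-1)/1)*B = cosh(1) + (-sinh(1))*B.
Answer: cosh(1) + 9*sinh(1)/86*e12 + 27*sinh(1)/86*e13 + 47*sinh(1)/43*e14 - 15*sinh(1)/86*e24 - 45*sinh(1)/86*e34


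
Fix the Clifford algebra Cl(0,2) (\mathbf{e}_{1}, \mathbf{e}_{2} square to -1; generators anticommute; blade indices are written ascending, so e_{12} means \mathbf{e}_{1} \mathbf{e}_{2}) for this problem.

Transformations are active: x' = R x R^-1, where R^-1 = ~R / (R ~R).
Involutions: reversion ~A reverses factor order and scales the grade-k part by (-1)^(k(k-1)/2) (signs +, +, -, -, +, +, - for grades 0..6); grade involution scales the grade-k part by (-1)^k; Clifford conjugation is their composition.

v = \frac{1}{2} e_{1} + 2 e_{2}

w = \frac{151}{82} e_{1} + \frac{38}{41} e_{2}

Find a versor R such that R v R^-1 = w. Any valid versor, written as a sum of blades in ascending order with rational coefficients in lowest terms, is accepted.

Key observation: q(v) = q(w) = -\frac{17}{4} (sandwiches preserve the norm), so R = v + w = \frac{96}{41} e_{1} + \frac{120}{41} e_{2} works whenever it is invertible — the component of v along it is kept and (v - w)/2 reverses, sending v to w.
Answer: \frac{96}{41} e_{1} + \frac{120}{41} e_{2}


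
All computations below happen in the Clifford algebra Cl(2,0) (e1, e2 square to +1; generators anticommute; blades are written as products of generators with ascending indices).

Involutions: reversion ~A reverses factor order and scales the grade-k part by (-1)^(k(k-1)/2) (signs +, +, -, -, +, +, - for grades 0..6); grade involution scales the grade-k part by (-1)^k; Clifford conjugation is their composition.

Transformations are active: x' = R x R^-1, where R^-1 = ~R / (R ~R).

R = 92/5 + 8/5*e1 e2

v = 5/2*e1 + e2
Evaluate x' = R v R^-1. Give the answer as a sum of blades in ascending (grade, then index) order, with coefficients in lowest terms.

~R = 92/5 - 8/5*e1 e2, and R ~R = 8528/25, so R^-1 = ~R / (8528/25).
R v = 238/5*e1 + 72/5*e2
Answer: 2809/1066*e1 + 295/533*e2


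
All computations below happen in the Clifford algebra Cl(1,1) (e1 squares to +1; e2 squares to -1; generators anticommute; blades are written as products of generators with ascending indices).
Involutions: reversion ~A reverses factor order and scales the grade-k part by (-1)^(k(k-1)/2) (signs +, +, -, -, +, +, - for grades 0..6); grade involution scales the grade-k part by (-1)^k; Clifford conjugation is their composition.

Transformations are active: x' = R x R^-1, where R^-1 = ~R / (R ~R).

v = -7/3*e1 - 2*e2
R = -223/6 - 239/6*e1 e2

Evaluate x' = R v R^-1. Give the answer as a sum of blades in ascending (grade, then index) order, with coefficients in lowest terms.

~R = -223/6 + 239/6*e1 e2, and R ~R = -616/3, so R^-1 = ~R / (-616/3).
R v = 127/18*e1 - 335/18*e2
Answer: 54193/11088*e1 - 52529/11088*e2


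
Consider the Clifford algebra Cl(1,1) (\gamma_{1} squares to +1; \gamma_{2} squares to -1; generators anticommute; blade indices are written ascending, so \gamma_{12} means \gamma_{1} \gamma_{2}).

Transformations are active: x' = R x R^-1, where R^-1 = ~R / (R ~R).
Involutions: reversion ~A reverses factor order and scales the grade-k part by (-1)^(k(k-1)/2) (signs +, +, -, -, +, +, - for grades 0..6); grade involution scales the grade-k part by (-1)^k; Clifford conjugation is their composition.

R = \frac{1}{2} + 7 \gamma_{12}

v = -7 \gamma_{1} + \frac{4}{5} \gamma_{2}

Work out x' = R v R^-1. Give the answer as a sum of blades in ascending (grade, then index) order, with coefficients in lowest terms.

~R = \frac{1}{2} - 7 \gamma_{12}, and R ~R = -\frac{195}{4}, so R^-1 = ~R / (-\frac{195}{4}).
R v = -\frac{91}{10} \gamma_{1} + \frac{247}{5} \gamma_{2}
Answer: \frac{539}{75} \gamma_{1} - \frac{136}{75} \gamma_{2}


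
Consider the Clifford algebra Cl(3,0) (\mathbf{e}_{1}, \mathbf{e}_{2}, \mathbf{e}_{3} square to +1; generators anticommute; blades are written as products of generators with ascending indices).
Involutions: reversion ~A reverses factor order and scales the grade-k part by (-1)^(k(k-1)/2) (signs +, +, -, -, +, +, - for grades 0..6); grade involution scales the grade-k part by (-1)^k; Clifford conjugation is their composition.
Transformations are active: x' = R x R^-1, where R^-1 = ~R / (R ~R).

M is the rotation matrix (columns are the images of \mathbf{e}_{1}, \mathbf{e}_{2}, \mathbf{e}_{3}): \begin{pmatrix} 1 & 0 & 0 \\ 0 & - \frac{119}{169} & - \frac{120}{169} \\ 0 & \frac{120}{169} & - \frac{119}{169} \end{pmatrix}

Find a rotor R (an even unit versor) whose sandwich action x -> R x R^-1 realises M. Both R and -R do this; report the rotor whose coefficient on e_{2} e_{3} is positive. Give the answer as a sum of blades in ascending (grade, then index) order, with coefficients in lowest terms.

Method: write R = a + b12*e_{1} e_{2} + b13*e_{1} e_{3} + b23*e_{2} e_{3} with a^2 + b12^2 + b13^2 + b23^2 = 1 (so R^-1 = ~R). Expanding the columns R e_j ~R gives tr M = 4a^2 - 1 and, from the antisymmetric part, M21 - M12 = -4a*b12, M13 - M31 = 4a*b13, M32 - M23 = -4a*b23.
Here tr M = -\frac{69}{169}, so a^2 = (1 + tr M)/4 = \frac{25}{169} and a = ±\frac{5}{13}. Taking a = \frac{5}{13}: M21 - M12 = 0, M13 - M31 = 0, M32 - M23 = \frac{240}{169}, giving b12 = 0, b13 = 0, b23 = -\frac{12}{13}, i.e. R = \frac{5}{13} - \frac{12}{13} e_{2} e_{3}.
Its e_{2} e_{3} coefficient is negative, so report the other preimage -R.
Answer: -\frac{5}{13} + \frac{12}{13} e_{2} e_{3}. Why the constraint matters: R and -R act identically through the sandwich — M has trace -\frac{69}{169} either way — so only the sign condition on e_{2} e_{3} picks one of the two preimages.


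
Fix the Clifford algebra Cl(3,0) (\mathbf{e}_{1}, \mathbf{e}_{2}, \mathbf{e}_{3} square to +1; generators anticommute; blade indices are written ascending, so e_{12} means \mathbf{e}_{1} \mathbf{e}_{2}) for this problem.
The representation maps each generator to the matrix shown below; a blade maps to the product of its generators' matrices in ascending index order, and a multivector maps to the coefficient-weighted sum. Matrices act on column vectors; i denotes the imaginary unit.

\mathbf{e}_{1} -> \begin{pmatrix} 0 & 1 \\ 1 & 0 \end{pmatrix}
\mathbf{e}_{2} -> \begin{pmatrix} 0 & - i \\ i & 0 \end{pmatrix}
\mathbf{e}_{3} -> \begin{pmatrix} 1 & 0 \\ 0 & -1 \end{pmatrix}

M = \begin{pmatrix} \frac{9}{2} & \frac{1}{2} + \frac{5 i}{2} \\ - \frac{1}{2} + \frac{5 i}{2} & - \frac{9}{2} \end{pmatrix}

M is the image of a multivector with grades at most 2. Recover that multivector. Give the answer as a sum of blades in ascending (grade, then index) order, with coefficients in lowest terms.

Method: 1, rho(e_{1}), rho(e_{2}), rho(e_{3}) form a trace-orthogonal basis of the 2x2 complex matrices (tr(X Y) = 2 if X = Y, else 0), so M = m0*1 + m1*rho(e_{1}) + m2*rho(e_{2}) + m3*rho(e_{3}) with m0 = tr(M)/2 = 0, m1 = tr(M rho(e_{1}))/2 = \frac{5 i}{2}, m2 = tr(M rho(e_{2}))/2 = \frac{i}{2}, m3 = tr(M rho(e_{3}))/2 = \frac{9}{2}.
Multiplying table entries, the bivector images are rho(e_{12}) = i*rho(e_{3}), rho(e_{13}) = -i*rho(e_{2}), rho(e_{23}) = i*rho(e_{1}); with real blade coefficients the real parts of m0..m3 are the coefficients of 1, e_{1}, e_{2}, e_{3} and the imaginary parts give the bivectors (e_{23}: Im m1, e_{13}: -Im m2, e_{12}: Im m3).
Answer: \frac{9}{2} e_{3} - \frac{1}{2} e_{13} + \frac{5}{2} e_{23}


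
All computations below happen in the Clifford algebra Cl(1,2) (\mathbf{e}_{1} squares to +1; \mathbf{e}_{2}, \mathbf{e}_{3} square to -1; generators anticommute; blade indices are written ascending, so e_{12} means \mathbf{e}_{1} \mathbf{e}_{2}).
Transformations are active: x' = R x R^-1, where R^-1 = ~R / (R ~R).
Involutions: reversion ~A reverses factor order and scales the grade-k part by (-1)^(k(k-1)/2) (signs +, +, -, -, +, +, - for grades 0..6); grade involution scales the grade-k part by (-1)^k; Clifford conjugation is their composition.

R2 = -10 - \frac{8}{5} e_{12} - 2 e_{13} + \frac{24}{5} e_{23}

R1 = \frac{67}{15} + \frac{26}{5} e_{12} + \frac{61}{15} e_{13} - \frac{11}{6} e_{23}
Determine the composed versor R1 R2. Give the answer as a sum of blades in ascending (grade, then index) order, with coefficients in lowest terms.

Distribute over the terms of R1 (each basis-blade product reordered to ascending indices, repeated generators contracted through their squares):
(\frac{67}{15}) R2 = -\frac{134}{3} - \frac{536}{75} e_{12} - \frac{134}{15} e_{13} + \frac{536}{25} e_{23}
(\frac{26}{5} e_{12}) R2 = -\frac{208}{25} - 52 e_{12} - \frac{624}{25} e_{13} + \frac{52}{5} e_{23}
(\frac{61}{15} e_{13}) R2 = -\frac{122}{15} + \frac{488}{25} e_{12} - \frac{122}{3} e_{13} - \frac{488}{75} e_{23}
(-\frac{11}{6} e_{23}) R2 = \frac{44}{5} - \frac{11}{3} e_{12} + \frac{44}{15} e_{13} + \frac{55}{3} e_{23}
Summing the partial products and collecting blades:
Answer: -\frac{1308}{25} - \frac{3247}{75} e_{12} - \frac{5372}{75} e_{13} + \frac{131}{3} e_{23}


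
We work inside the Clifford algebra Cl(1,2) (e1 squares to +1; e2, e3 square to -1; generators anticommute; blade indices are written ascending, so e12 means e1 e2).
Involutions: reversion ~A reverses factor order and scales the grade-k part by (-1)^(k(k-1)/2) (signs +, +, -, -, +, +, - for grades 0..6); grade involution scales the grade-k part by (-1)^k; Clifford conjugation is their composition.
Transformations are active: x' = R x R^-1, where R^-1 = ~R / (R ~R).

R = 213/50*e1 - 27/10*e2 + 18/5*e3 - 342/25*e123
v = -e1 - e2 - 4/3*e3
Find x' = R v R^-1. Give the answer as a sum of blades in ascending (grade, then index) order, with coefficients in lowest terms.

~R = 213/50*e1 - 27/10*e2 + 18/5*e3 + 342/25*e123, and R ~R = 4626/25, so R^-1 = ~R / (4626/25).
R v = -54/25 - 126/5*e12 + 58/5*e13 + 522/25*e23
Answer: -562/257*e1 - 838/1285*e2 - 9548/3855*e3


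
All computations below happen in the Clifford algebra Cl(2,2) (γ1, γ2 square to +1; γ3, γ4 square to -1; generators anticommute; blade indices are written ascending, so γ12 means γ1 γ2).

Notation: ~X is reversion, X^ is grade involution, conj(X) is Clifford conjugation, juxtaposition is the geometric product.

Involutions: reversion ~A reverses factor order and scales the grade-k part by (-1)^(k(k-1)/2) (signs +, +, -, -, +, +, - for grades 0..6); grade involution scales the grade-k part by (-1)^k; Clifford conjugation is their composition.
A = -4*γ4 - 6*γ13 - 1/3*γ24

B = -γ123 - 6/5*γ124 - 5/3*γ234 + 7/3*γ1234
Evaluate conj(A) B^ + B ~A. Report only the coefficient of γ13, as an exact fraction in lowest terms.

first term: 2/5*γ1 - 6*γ2 - 5/9*γ3 - 24/5*γ12 - 7/9*γ13 - 20/3*γ23 - 14*γ24 + 28/3*γ123 + 10*γ124 + 1/3*γ134 + 36/5*γ234 - 4*γ1234
second term: -2/5*γ1 + 6*γ2 + 5/9*γ3 - 24/5*γ12 - 7/9*γ13 - 20/3*γ23 - 14*γ24 + 28/3*γ123 + 10*γ124 + 1/3*γ134 + 36/5*γ234 + 4*γ1234
Answer: -14/9


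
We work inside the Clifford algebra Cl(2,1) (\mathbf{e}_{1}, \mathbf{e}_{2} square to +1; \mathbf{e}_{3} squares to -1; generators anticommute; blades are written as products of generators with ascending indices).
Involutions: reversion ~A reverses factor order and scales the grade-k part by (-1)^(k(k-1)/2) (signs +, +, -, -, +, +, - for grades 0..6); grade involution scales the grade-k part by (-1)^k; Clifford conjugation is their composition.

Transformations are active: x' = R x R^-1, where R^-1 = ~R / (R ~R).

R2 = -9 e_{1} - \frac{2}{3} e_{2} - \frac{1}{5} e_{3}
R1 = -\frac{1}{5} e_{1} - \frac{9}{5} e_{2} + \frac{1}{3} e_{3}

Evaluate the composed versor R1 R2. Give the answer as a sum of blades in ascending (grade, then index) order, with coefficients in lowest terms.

Distribute over the terms of R1 (each basis-blade product reordered to ascending indices, repeated generators contracted through their squares):
(-\frac{1}{5} e_{1}) R2 = \frac{9}{5} + \frac{2}{15} e_{1} e_{2} + \frac{1}{25} e_{1} e_{3}
(-\frac{9}{5} e_{2}) R2 = \frac{6}{5} - \frac{81}{5} e_{1} e_{2} + \frac{9}{25} e_{2} e_{3}
(\frac{1}{3} e_{3}) R2 = \frac{1}{15} + 3 e_{1} e_{3} + \frac{2}{9} e_{2} e_{3}
Summing the partial products and collecting blades:
Answer: \frac{46}{15} - \frac{241}{15} e_{1} e_{2} + \frac{76}{25} e_{1} e_{3} + \frac{131}{225} e_{2} e_{3}


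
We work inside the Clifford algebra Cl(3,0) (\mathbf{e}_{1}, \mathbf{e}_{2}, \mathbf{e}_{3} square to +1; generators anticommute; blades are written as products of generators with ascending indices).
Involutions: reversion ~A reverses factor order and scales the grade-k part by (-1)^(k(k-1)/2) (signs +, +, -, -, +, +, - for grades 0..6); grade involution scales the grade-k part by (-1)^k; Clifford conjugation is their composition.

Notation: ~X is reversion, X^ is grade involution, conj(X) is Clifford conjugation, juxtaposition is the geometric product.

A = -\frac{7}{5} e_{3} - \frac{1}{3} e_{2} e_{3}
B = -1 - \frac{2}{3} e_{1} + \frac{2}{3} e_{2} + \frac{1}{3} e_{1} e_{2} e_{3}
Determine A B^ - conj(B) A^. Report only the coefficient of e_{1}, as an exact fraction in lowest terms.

first term: -\frac{1}{9} e_{1} + \frac{53}{45} e_{3} + \frac{7}{15} e_{1} e_{2} + \frac{14}{15} e_{1} e_{3} - \frac{3}{5} e_{2} e_{3} - \frac{2}{9} e_{1} e_{2} e_{3}
second term: \frac{1}{9} e_{1} - \frac{53}{45} e_{3} + \frac{7}{15} e_{1} e_{2} + \frac{14}{15} e_{1} e_{3} - \frac{3}{5} e_{2} e_{3} - \frac{2}{9} e_{1} e_{2} e_{3}
Answer: -\frac{2}{9}


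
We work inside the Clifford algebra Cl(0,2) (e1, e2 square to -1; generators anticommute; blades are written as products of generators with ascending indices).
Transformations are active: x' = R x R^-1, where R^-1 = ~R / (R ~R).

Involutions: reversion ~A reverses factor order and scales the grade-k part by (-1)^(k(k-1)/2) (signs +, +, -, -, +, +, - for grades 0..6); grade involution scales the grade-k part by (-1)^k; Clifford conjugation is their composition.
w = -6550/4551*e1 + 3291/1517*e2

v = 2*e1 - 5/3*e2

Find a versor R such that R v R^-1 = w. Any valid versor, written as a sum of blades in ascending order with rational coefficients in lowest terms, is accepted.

Reasoning: v^2 = w^2 = -61/9 since conjugation preserves the quadratic form; R = v + w = 2552/4551*e1 + 2288/4551*e2 is then valid when invertible, keeping its own part and reversing (v - w)/2.
Answer: 2552/4551*e1 + 2288/4551*e2


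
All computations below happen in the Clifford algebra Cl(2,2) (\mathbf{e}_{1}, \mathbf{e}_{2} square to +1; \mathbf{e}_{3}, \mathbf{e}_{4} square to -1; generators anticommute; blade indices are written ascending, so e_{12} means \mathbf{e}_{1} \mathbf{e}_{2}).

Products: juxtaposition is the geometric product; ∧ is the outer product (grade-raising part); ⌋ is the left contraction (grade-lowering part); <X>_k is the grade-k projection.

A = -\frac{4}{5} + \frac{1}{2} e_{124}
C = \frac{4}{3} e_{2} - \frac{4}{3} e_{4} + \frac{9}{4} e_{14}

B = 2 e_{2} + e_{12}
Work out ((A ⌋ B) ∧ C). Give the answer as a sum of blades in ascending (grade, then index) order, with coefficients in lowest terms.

step 1: -\frac{8}{5} e_{2} - \frac{4}{5} e_{12}
step 2: \frac{32}{15} e_{24} + \frac{14}{3} e_{124}
Answer: \frac{32}{15} e_{24} + \frac{14}{3} e_{124}


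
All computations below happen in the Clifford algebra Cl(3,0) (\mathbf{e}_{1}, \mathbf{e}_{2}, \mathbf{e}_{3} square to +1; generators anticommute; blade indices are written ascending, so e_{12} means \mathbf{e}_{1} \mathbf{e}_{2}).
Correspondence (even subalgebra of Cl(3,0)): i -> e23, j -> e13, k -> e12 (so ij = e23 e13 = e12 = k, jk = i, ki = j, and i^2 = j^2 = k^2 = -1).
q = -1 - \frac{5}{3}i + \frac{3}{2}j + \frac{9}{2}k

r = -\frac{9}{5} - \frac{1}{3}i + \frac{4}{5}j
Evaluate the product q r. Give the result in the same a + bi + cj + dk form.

In blades: q = -1 + \frac{9}{2} e_{12} + \frac{3}{2} e_{13} - \frac{5}{3} e_{23}, r = -\frac{9}{5} + \frac{4}{5} e_{13} - \frac{1}{3} e_{23}.
Distribute q over r term by term (generator squares from the signature, products reordered to ascending indices): (-1)*r = \frac{9}{5} - \frac{4}{5} e_{13} + \frac{1}{3} e_{23}; (\frac{9}{2} e_{12})*r = -\frac{81}{10} e_{12} - \frac{3}{2} e_{13} - \frac{18}{5} e_{23}; (\frac{3}{2} e_{13})*r = -\frac{6}{5} + \frac{1}{2} e_{12} - \frac{27}{10} e_{13}; (-\frac{5}{3} e_{23})*r = -\frac{5}{9} - \frac{4}{3} e_{12} + 3 e_{23}.
Sum: \frac{2}{45} - \frac{134}{15} e_{12} - 5 e_{13} - \frac{4}{15} e_{23}; translating back through the correspondence:
Answer: \frac{2}{45} - \frac{4}{15}i - 5j - \frac{134}{15}k


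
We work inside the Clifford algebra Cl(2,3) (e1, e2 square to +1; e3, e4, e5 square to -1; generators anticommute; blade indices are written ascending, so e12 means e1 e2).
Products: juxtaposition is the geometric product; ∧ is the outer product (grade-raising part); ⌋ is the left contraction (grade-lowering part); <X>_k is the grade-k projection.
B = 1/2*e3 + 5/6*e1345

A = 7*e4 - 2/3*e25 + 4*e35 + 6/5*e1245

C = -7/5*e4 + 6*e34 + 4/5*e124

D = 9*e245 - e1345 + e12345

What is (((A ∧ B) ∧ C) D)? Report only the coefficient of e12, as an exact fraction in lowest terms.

step 1: -7/2*e34 + 1/3*e235 + 3/5*e12345
step 2: 7/15*e2345
step 3: -7/15*e1 + 21/5*e3 - 7/15*e12
Answer: -7/15


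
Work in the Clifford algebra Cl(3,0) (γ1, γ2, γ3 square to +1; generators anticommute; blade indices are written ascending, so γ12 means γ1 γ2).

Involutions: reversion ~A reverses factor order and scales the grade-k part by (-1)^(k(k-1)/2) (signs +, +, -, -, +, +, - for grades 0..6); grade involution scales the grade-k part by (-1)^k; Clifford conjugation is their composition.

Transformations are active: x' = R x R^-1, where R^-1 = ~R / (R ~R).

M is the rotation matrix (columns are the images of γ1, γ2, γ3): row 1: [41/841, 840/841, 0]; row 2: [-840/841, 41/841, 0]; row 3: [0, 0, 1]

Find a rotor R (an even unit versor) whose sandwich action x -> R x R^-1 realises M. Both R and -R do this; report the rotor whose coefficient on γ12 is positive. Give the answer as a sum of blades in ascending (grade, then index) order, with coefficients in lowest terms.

Method: write R = a + b12*γ12 + b13*γ13 + b23*γ23 with a^2 + b12^2 + b13^2 + b23^2 = 1 (so R^-1 = ~R). Expanding the columns R e_j ~R gives tr M = 4a^2 - 1 and, from the antisymmetric part, M21 - M12 = -4a*b12, M13 - M31 = 4a*b13, M32 - M23 = -4a*b23.
Here tr M = 923/841, so a^2 = (1 + tr M)/4 = 441/841 and a = ±21/29. Taking a = 21/29: M21 - M12 = -1680/841, M13 - M31 = 0, M32 - M23 = 0, giving b12 = 20/29, b13 = 0, b23 = 0, i.e. R = 21/29 + 20/29*γ12.
Its γ12 coefficient is already positive.
Answer: 21/29 + 20/29*γ12. Key observation: the double cover Spin(3) -> SO(3) sends R and -R to the same matrix (trace 923/841 here), so the stated sign of the γ12 coefficient is what selects one sheet.


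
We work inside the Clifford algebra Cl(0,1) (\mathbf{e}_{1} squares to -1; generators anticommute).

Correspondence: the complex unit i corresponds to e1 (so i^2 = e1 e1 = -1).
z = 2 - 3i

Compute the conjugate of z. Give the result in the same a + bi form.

In blades: z = 2 - 3 e_{1}.
Conjugation here is Clifford conjugation: the scalar is fixed and the grade-1 and grade-2 blades all flip sign, giving 2 + 3 e_{1}; translating back:
Answer: 2 + 3i
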